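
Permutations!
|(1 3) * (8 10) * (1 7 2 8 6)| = 7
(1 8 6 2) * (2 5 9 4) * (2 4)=(1 8 6 5 9 2)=[0, 8, 1, 3, 4, 9, 5, 7, 6, 2]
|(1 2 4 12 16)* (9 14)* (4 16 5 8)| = 12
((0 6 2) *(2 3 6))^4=((0 2)(3 6))^4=(6)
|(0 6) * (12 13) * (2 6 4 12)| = 6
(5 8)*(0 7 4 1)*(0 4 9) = (0 7 9)(1 4)(5 8) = [7, 4, 2, 3, 1, 8, 6, 9, 5, 0]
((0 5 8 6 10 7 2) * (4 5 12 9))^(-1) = ((0 12 9 4 5 8 6 10 7 2))^(-1) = (0 2 7 10 6 8 5 4 9 12)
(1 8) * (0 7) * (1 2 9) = (0 7)(1 8 2 9) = [7, 8, 9, 3, 4, 5, 6, 0, 2, 1]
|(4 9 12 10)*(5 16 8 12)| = 7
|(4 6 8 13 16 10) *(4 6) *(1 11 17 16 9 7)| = 10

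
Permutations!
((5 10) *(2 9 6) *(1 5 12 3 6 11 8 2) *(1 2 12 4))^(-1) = ((1 5 10 4)(2 9 11 8 12 3 6))^(-1) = (1 4 10 5)(2 6 3 12 8 11 9)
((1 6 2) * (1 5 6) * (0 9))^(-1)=(0 9)(2 6 5)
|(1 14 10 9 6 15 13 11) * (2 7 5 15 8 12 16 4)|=15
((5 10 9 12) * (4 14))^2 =((4 14)(5 10 9 12))^2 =(14)(5 9)(10 12)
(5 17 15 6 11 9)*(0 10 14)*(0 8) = (0 10 14 8)(5 17 15 6 11 9) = [10, 1, 2, 3, 4, 17, 11, 7, 0, 5, 14, 9, 12, 13, 8, 6, 16, 15]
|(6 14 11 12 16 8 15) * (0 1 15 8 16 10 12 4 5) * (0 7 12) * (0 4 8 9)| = |(16)(0 1 15 6 14 11 8 9)(4 5 7 12 10)| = 40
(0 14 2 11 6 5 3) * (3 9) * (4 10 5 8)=(0 14 2 11 6 8 4 10 5 9 3)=[14, 1, 11, 0, 10, 9, 8, 7, 4, 3, 5, 6, 12, 13, 2]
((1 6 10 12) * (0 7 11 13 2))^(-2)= (0 13 7 2 11)(1 10)(6 12)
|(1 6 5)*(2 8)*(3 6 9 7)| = 6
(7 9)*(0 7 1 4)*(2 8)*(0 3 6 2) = [7, 4, 8, 6, 3, 5, 2, 9, 0, 1] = (0 7 9 1 4 3 6 2 8)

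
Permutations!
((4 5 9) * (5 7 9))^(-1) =((4 7 9))^(-1) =(4 9 7)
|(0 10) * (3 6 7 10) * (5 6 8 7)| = |(0 3 8 7 10)(5 6)| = 10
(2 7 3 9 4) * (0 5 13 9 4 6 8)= (0 5 13 9 6 8)(2 7 3 4)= [5, 1, 7, 4, 2, 13, 8, 3, 0, 6, 10, 11, 12, 9]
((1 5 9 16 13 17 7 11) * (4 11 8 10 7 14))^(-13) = (1 17 5 14 9 4 16 11 13)(7 10 8)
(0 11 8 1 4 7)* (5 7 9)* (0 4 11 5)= (0 5 7 4 9)(1 11 8)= [5, 11, 2, 3, 9, 7, 6, 4, 1, 0, 10, 8]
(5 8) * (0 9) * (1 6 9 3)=(0 3 1 6 9)(5 8)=[3, 6, 2, 1, 4, 8, 9, 7, 5, 0]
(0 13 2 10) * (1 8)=(0 13 2 10)(1 8)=[13, 8, 10, 3, 4, 5, 6, 7, 1, 9, 0, 11, 12, 2]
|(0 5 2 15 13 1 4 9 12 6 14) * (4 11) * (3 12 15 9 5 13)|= 13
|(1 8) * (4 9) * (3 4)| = 6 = |(1 8)(3 4 9)|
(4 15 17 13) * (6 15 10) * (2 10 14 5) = [0, 1, 10, 3, 14, 2, 15, 7, 8, 9, 6, 11, 12, 4, 5, 17, 16, 13] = (2 10 6 15 17 13 4 14 5)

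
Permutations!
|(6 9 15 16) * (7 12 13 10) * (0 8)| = 4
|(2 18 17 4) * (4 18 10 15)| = |(2 10 15 4)(17 18)| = 4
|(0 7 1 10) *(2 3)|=4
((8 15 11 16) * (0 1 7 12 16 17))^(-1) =(0 17 11 15 8 16 12 7 1) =((0 1 7 12 16 8 15 11 17))^(-1)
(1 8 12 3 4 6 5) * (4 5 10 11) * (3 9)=(1 8 12 9 3 5)(4 6 10 11)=[0, 8, 2, 5, 6, 1, 10, 7, 12, 3, 11, 4, 9]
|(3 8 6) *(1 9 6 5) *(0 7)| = |(0 7)(1 9 6 3 8 5)| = 6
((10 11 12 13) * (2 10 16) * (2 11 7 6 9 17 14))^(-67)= (2 6 14 7 17 10 9)(11 12 13 16)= ((2 10 7 6 9 17 14)(11 12 13 16))^(-67)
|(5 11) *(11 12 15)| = 4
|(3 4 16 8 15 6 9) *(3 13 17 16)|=14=|(3 4)(6 9 13 17 16 8 15)|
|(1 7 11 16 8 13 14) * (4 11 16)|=|(1 7 16 8 13 14)(4 11)|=6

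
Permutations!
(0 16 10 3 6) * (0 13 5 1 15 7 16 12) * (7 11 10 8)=[12, 15, 2, 6, 4, 1, 13, 16, 7, 9, 3, 10, 0, 5, 14, 11, 8]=(0 12)(1 15 11 10 3 6 13 5)(7 16 8)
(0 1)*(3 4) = (0 1)(3 4) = [1, 0, 2, 4, 3]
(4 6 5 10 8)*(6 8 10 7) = (10)(4 8)(5 7 6) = [0, 1, 2, 3, 8, 7, 5, 6, 4, 9, 10]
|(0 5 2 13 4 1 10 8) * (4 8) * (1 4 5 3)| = |(0 3 1 10 5 2 13 8)| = 8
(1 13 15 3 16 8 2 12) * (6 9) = (1 13 15 3 16 8 2 12)(6 9) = [0, 13, 12, 16, 4, 5, 9, 7, 2, 6, 10, 11, 1, 15, 14, 3, 8]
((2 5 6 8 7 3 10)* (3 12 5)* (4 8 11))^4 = (2 3 10)(4 5 8 6 7 11 12)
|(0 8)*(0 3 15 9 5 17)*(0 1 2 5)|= 20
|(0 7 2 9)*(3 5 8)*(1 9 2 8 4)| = 8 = |(0 7 8 3 5 4 1 9)|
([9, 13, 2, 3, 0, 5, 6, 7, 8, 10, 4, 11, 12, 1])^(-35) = (0 9 10 4)(1 13)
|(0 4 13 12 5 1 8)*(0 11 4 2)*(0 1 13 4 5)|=8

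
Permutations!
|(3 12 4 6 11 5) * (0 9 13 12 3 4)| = |(0 9 13 12)(4 6 11 5)| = 4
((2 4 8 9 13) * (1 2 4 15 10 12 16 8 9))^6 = (1 8 16 12 10 15 2)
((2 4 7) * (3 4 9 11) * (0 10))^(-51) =(0 10)(2 3)(4 9)(7 11) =((0 10)(2 9 11 3 4 7))^(-51)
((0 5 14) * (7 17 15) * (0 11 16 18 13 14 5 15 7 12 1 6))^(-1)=(0 6 1 12 15)(7 17)(11 14 13 18 16)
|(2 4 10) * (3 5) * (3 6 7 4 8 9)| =|(2 8 9 3 5 6 7 4 10)| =9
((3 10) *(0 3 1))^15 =(0 1 10 3)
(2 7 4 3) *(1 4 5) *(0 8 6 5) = (0 8 6 5 1 4 3 2 7) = [8, 4, 7, 2, 3, 1, 5, 0, 6]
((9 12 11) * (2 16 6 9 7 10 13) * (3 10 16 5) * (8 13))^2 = ((2 5 3 10 8 13)(6 9 12 11 7 16))^2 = (2 3 8)(5 10 13)(6 12 7)(9 11 16)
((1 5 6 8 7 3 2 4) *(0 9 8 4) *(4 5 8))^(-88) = (9)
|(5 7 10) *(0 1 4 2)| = |(0 1 4 2)(5 7 10)| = 12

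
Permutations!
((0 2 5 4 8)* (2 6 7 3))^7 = (0 8 4 5 2 3 7 6)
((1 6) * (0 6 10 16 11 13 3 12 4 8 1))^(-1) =((0 6)(1 10 16 11 13 3 12 4 8))^(-1) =(0 6)(1 8 4 12 3 13 11 16 10)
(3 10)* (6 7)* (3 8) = [0, 1, 2, 10, 4, 5, 7, 6, 3, 9, 8] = (3 10 8)(6 7)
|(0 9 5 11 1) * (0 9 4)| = 4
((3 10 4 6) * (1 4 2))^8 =((1 4 6 3 10 2))^8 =(1 6 10)(2 4 3)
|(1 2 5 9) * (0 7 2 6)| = 7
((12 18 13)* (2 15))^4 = (12 18 13)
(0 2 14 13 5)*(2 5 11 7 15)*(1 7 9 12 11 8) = (0 5)(1 7 15 2 14 13 8)(9 12 11) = [5, 7, 14, 3, 4, 0, 6, 15, 1, 12, 10, 9, 11, 8, 13, 2]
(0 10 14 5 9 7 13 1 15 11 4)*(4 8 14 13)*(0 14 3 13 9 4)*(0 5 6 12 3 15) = [10, 0, 2, 13, 14, 4, 12, 5, 15, 7, 9, 8, 3, 1, 6, 11] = (0 10 9 7 5 4 14 6 12 3 13 1)(8 15 11)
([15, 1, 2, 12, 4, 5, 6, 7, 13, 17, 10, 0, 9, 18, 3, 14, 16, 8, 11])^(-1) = (0 11 18 13 8 17 9 12 3 14 15)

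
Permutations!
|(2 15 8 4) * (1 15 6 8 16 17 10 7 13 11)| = 8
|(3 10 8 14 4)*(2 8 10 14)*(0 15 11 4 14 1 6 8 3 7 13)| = 30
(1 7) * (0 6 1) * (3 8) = (0 6 1 7)(3 8) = [6, 7, 2, 8, 4, 5, 1, 0, 3]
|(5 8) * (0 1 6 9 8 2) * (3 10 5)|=|(0 1 6 9 8 3 10 5 2)|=9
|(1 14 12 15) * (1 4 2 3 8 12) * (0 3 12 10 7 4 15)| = 8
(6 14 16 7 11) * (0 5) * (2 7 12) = (0 5)(2 7 11 6 14 16 12) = [5, 1, 7, 3, 4, 0, 14, 11, 8, 9, 10, 6, 2, 13, 16, 15, 12]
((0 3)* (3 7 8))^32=((0 7 8 3))^32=(8)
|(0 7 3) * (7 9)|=|(0 9 7 3)|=4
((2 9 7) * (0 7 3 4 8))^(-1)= (0 8 4 3 9 2 7)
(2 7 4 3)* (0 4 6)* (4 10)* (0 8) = (0 10 4 3 2 7 6 8) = [10, 1, 7, 2, 3, 5, 8, 6, 0, 9, 4]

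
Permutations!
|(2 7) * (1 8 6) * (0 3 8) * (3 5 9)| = 14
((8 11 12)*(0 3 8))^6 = ((0 3 8 11 12))^6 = (0 3 8 11 12)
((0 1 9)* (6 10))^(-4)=((0 1 9)(6 10))^(-4)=(10)(0 9 1)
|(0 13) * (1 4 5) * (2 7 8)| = 6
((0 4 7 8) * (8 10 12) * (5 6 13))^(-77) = ((0 4 7 10 12 8)(5 6 13))^(-77) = (0 4 7 10 12 8)(5 6 13)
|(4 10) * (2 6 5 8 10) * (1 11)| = 6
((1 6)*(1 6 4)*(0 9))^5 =((0 9)(1 4))^5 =(0 9)(1 4)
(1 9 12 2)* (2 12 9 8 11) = (12)(1 8 11 2) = [0, 8, 1, 3, 4, 5, 6, 7, 11, 9, 10, 2, 12]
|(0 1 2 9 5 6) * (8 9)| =|(0 1 2 8 9 5 6)| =7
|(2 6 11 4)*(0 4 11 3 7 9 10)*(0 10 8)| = 8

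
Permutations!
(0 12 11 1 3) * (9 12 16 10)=(0 16 10 9 12 11 1 3)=[16, 3, 2, 0, 4, 5, 6, 7, 8, 12, 9, 1, 11, 13, 14, 15, 10]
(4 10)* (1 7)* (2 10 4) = (1 7)(2 10) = [0, 7, 10, 3, 4, 5, 6, 1, 8, 9, 2]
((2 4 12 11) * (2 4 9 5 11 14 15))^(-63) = (2 9 5 11 4 12 14 15)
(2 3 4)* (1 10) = (1 10)(2 3 4) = [0, 10, 3, 4, 2, 5, 6, 7, 8, 9, 1]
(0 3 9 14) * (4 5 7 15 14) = (0 3 9 4 5 7 15 14) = [3, 1, 2, 9, 5, 7, 6, 15, 8, 4, 10, 11, 12, 13, 0, 14]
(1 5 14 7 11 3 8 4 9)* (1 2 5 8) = (1 8 4 9 2 5 14 7 11 3) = [0, 8, 5, 1, 9, 14, 6, 11, 4, 2, 10, 3, 12, 13, 7]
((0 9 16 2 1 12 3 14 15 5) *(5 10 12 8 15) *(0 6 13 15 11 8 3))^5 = (0 3 15 16 5 12 1 13 9 14 10 2 6)(8 11)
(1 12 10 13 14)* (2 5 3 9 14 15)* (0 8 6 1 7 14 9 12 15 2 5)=(0 8 6 1 15 5 3 12 10 13 2)(7 14)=[8, 15, 0, 12, 4, 3, 1, 14, 6, 9, 13, 11, 10, 2, 7, 5]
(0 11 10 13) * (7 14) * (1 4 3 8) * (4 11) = [4, 11, 2, 8, 3, 5, 6, 14, 1, 9, 13, 10, 12, 0, 7] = (0 4 3 8 1 11 10 13)(7 14)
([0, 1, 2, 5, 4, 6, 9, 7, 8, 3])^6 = [0, 1, 2, 6, 4, 9, 3, 7, 8, 5]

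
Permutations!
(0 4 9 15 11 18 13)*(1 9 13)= (0 4 13)(1 9 15 11 18)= [4, 9, 2, 3, 13, 5, 6, 7, 8, 15, 10, 18, 12, 0, 14, 11, 16, 17, 1]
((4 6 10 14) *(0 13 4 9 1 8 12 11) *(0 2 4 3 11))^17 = (0 2 14 12 11 10 8 3 6 1 13 4 9)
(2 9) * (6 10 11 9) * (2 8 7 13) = [0, 1, 6, 3, 4, 5, 10, 13, 7, 8, 11, 9, 12, 2] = (2 6 10 11 9 8 7 13)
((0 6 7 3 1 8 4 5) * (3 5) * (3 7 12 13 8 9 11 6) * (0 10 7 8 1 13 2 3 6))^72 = (13)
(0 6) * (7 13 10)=[6, 1, 2, 3, 4, 5, 0, 13, 8, 9, 7, 11, 12, 10]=(0 6)(7 13 10)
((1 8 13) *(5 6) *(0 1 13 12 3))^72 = (13)(0 8 3 1 12)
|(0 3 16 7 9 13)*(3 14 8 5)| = 9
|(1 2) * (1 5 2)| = |(2 5)| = 2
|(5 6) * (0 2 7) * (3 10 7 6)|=|(0 2 6 5 3 10 7)|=7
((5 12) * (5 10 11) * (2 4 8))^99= ((2 4 8)(5 12 10 11))^99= (5 11 10 12)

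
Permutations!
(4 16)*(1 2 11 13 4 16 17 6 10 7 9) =(1 2 11 13 4 17 6 10 7 9) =[0, 2, 11, 3, 17, 5, 10, 9, 8, 1, 7, 13, 12, 4, 14, 15, 16, 6]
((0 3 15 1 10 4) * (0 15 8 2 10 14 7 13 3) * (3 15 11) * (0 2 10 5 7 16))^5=(0 15 2 1 5 14 7 16 13)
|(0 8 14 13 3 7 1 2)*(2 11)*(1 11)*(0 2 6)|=|(0 8 14 13 3 7 11 6)|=8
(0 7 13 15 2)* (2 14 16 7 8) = (0 8 2)(7 13 15 14 16) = [8, 1, 0, 3, 4, 5, 6, 13, 2, 9, 10, 11, 12, 15, 16, 14, 7]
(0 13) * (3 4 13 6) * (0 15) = (0 6 3 4 13 15) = [6, 1, 2, 4, 13, 5, 3, 7, 8, 9, 10, 11, 12, 15, 14, 0]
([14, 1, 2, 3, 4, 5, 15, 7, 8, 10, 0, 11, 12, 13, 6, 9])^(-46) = (0 6 9)(10 14 15)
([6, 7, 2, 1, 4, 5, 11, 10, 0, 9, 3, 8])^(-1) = (0 8 11 6)(1 3 10 7)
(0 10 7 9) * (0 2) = (0 10 7 9 2) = [10, 1, 0, 3, 4, 5, 6, 9, 8, 2, 7]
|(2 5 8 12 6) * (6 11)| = |(2 5 8 12 11 6)| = 6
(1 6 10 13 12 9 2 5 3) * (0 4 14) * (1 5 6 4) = [1, 4, 6, 5, 14, 3, 10, 7, 8, 2, 13, 11, 9, 12, 0] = (0 1 4 14)(2 6 10 13 12 9)(3 5)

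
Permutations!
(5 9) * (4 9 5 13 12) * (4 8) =[0, 1, 2, 3, 9, 5, 6, 7, 4, 13, 10, 11, 8, 12] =(4 9 13 12 8)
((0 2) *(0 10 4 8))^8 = (0 4 2 8 10)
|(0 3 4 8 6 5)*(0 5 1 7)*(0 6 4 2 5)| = 12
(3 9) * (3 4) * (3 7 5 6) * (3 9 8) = (3 8)(4 7 5 6 9) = [0, 1, 2, 8, 7, 6, 9, 5, 3, 4]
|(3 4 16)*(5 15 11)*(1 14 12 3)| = |(1 14 12 3 4 16)(5 15 11)| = 6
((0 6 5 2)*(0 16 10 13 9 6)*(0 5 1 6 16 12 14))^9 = ((0 5 2 12 14)(1 6)(9 16 10 13))^9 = (0 14 12 2 5)(1 6)(9 16 10 13)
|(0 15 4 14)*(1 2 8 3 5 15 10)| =|(0 10 1 2 8 3 5 15 4 14)| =10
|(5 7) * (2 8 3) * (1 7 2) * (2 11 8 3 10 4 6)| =10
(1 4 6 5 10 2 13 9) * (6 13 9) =[0, 4, 9, 3, 13, 10, 5, 7, 8, 1, 2, 11, 12, 6] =(1 4 13 6 5 10 2 9)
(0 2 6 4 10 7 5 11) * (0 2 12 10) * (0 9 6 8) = (0 12 10 7 5 11 2 8)(4 9 6) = [12, 1, 8, 3, 9, 11, 4, 5, 0, 6, 7, 2, 10]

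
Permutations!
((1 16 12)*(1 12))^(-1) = ((1 16))^(-1) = (1 16)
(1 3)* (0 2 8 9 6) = (0 2 8 9 6)(1 3) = [2, 3, 8, 1, 4, 5, 0, 7, 9, 6]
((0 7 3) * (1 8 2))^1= (0 7 3)(1 8 2)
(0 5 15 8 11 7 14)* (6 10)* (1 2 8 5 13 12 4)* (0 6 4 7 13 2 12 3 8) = (0 2)(1 12 7 14 6 10 4)(3 8 11 13)(5 15) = [2, 12, 0, 8, 1, 15, 10, 14, 11, 9, 4, 13, 7, 3, 6, 5]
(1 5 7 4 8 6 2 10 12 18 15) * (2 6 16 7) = (1 5 2 10 12 18 15)(4 8 16 7) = [0, 5, 10, 3, 8, 2, 6, 4, 16, 9, 12, 11, 18, 13, 14, 1, 7, 17, 15]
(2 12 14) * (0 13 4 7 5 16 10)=(0 13 4 7 5 16 10)(2 12 14)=[13, 1, 12, 3, 7, 16, 6, 5, 8, 9, 0, 11, 14, 4, 2, 15, 10]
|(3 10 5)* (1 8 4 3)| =|(1 8 4 3 10 5)| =6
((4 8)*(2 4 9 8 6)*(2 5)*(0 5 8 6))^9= (9)(0 5 2 4)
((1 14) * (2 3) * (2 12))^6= (14)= ((1 14)(2 3 12))^6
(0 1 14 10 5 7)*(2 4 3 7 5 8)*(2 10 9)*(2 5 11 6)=[1, 14, 4, 7, 3, 11, 2, 0, 10, 5, 8, 6, 12, 13, 9]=(0 1 14 9 5 11 6 2 4 3 7)(8 10)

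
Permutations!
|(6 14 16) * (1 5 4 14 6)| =|(1 5 4 14 16)| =5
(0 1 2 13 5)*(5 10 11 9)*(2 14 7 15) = (0 1 14 7 15 2 13 10 11 9 5) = [1, 14, 13, 3, 4, 0, 6, 15, 8, 5, 11, 9, 12, 10, 7, 2]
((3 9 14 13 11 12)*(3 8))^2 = (3 14 11 8 9 13 12) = ((3 9 14 13 11 12 8))^2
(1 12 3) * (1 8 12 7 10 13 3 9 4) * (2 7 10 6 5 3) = (1 10 13 2 7 6 5 3 8 12 9 4) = [0, 10, 7, 8, 1, 3, 5, 6, 12, 4, 13, 11, 9, 2]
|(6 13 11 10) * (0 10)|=5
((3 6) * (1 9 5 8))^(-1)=((1 9 5 8)(3 6))^(-1)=(1 8 5 9)(3 6)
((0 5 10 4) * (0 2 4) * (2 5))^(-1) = (0 10 5 4 2)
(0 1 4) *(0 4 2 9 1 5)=(0 5)(1 2 9)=[5, 2, 9, 3, 4, 0, 6, 7, 8, 1]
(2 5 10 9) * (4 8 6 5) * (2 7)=[0, 1, 4, 3, 8, 10, 5, 2, 6, 7, 9]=(2 4 8 6 5 10 9 7)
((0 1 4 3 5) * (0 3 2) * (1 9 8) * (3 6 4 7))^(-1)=(0 2 4 6 5 3 7 1 8 9)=((0 9 8 1 7 3 5 6 4 2))^(-1)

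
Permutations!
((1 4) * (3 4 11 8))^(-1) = (1 4 3 8 11)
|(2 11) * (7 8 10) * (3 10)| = |(2 11)(3 10 7 8)| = 4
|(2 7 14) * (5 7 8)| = 5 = |(2 8 5 7 14)|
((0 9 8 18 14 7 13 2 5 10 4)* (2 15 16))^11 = ((0 9 8 18 14 7 13 15 16 2 5 10 4))^11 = (0 10 2 15 7 18 9 4 5 16 13 14 8)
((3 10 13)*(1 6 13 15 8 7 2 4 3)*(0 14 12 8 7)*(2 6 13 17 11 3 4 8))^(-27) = (0 2 14 8 12)(1 13)(3 10 15 7 6 17 11)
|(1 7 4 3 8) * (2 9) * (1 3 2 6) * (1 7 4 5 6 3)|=|(1 4 2 9 3 8)(5 6 7)|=6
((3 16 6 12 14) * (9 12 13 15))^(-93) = ((3 16 6 13 15 9 12 14))^(-93) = (3 13 12 16 15 14 6 9)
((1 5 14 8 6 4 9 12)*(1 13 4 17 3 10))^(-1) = ((1 5 14 8 6 17 3 10)(4 9 12 13))^(-1) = (1 10 3 17 6 8 14 5)(4 13 12 9)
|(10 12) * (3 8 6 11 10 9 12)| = 10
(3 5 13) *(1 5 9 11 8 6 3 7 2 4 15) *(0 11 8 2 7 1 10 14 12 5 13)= (0 11 2 4 15 10 14 12 5)(1 13)(3 9 8 6)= [11, 13, 4, 9, 15, 0, 3, 7, 6, 8, 14, 2, 5, 1, 12, 10]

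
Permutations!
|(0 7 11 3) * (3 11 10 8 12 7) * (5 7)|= 10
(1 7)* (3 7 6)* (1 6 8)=(1 8)(3 7 6)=[0, 8, 2, 7, 4, 5, 3, 6, 1]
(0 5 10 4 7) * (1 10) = (0 5 1 10 4 7) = [5, 10, 2, 3, 7, 1, 6, 0, 8, 9, 4]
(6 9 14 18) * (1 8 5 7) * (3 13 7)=(1 8 5 3 13 7)(6 9 14 18)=[0, 8, 2, 13, 4, 3, 9, 1, 5, 14, 10, 11, 12, 7, 18, 15, 16, 17, 6]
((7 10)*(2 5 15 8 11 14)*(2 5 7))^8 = (2 10 7)(5 11 15 14 8)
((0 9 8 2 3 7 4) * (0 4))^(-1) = (0 7 3 2 8 9)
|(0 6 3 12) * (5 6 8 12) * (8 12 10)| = 6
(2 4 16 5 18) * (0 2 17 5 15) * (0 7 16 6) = [2, 1, 4, 3, 6, 18, 0, 16, 8, 9, 10, 11, 12, 13, 14, 7, 15, 5, 17] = (0 2 4 6)(5 18 17)(7 16 15)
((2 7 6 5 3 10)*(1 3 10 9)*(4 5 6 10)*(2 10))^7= (10)(1 3 9)(2 7)(4 5)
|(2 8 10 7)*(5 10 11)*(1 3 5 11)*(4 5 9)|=|(11)(1 3 9 4 5 10 7 2 8)|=9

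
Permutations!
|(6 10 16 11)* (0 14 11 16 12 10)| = |(16)(0 14 11 6)(10 12)| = 4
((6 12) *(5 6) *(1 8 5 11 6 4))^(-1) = ((1 8 5 4)(6 12 11))^(-1) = (1 4 5 8)(6 11 12)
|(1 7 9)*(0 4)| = 6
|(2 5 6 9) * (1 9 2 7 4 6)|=7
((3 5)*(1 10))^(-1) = (1 10)(3 5) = ((1 10)(3 5))^(-1)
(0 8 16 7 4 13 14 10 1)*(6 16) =(0 8 6 16 7 4 13 14 10 1) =[8, 0, 2, 3, 13, 5, 16, 4, 6, 9, 1, 11, 12, 14, 10, 15, 7]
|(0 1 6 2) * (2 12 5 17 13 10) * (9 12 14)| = 11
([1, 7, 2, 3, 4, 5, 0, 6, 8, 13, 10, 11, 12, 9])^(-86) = (13)(0 7)(1 6)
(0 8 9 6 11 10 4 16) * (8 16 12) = [16, 1, 2, 3, 12, 5, 11, 7, 9, 6, 4, 10, 8, 13, 14, 15, 0] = (0 16)(4 12 8 9 6 11 10)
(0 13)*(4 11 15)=(0 13)(4 11 15)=[13, 1, 2, 3, 11, 5, 6, 7, 8, 9, 10, 15, 12, 0, 14, 4]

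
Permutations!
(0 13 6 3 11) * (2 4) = (0 13 6 3 11)(2 4) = [13, 1, 4, 11, 2, 5, 3, 7, 8, 9, 10, 0, 12, 6]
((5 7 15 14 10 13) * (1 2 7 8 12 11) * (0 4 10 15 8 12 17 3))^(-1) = ((0 4 10 13 5 12 11 1 2 7 8 17 3)(14 15))^(-1) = (0 3 17 8 7 2 1 11 12 5 13 10 4)(14 15)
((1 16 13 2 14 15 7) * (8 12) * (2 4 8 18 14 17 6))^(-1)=(1 7 15 14 18 12 8 4 13 16)(2 6 17)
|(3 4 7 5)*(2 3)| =|(2 3 4 7 5)| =5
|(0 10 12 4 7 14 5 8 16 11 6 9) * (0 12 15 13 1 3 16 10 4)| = |(0 4 7 14 5 8 10 15 13 1 3 16 11 6 9 12)| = 16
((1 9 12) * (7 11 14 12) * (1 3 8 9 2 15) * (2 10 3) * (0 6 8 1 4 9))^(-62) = (0 6 8)(1 10 3)(2 4 7 14)(9 11 12 15)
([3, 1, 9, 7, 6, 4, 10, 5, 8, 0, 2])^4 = [4, 1, 7, 6, 9, 2, 0, 10, 8, 5, 3]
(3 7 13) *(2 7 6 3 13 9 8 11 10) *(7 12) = (13)(2 12 7 9 8 11 10)(3 6) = [0, 1, 12, 6, 4, 5, 3, 9, 11, 8, 2, 10, 7, 13]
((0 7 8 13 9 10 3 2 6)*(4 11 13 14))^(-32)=(0 4 10)(2 8 13)(3 7 11)(6 14 9)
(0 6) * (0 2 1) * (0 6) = (1 6 2) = [0, 6, 1, 3, 4, 5, 2]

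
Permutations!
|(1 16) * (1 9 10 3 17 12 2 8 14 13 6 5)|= |(1 16 9 10 3 17 12 2 8 14 13 6 5)|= 13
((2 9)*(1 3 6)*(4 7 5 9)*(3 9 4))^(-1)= (1 6 3 2 9)(4 5 7)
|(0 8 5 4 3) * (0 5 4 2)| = 6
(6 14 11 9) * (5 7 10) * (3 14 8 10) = [0, 1, 2, 14, 4, 7, 8, 3, 10, 6, 5, 9, 12, 13, 11] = (3 14 11 9 6 8 10 5 7)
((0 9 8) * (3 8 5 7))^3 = (0 7)(3 9)(5 8)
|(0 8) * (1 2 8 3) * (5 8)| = 6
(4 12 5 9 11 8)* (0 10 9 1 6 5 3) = [10, 6, 2, 0, 12, 1, 5, 7, 4, 11, 9, 8, 3] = (0 10 9 11 8 4 12 3)(1 6 5)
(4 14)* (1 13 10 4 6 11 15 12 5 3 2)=(1 13 10 4 14 6 11 15 12 5 3 2)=[0, 13, 1, 2, 14, 3, 11, 7, 8, 9, 4, 15, 5, 10, 6, 12]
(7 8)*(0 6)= (0 6)(7 8)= [6, 1, 2, 3, 4, 5, 0, 8, 7]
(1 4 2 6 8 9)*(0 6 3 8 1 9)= [6, 4, 3, 8, 2, 5, 1, 7, 0, 9]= (9)(0 6 1 4 2 3 8)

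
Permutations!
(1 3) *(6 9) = (1 3)(6 9) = [0, 3, 2, 1, 4, 5, 9, 7, 8, 6]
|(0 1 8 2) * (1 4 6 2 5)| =12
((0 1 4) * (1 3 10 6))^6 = (10)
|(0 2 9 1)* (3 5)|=4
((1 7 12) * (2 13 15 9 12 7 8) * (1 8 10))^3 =((1 10)(2 13 15 9 12 8))^3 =(1 10)(2 9)(8 15)(12 13)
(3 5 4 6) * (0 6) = (0 6 3 5 4) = [6, 1, 2, 5, 0, 4, 3]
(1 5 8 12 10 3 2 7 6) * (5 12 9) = (1 12 10 3 2 7 6)(5 8 9) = [0, 12, 7, 2, 4, 8, 1, 6, 9, 5, 3, 11, 10]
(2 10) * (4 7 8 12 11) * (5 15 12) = (2 10)(4 7 8 5 15 12 11) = [0, 1, 10, 3, 7, 15, 6, 8, 5, 9, 2, 4, 11, 13, 14, 12]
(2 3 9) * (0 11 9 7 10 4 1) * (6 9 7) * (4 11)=(0 4 1)(2 3 6 9)(7 10 11)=[4, 0, 3, 6, 1, 5, 9, 10, 8, 2, 11, 7]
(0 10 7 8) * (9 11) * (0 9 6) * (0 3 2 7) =(0 10)(2 7 8 9 11 6 3) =[10, 1, 7, 2, 4, 5, 3, 8, 9, 11, 0, 6]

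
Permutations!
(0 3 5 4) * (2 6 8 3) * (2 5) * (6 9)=(0 5 4)(2 9 6 8 3)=[5, 1, 9, 2, 0, 4, 8, 7, 3, 6]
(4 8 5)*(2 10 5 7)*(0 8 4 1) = [8, 0, 10, 3, 4, 1, 6, 2, 7, 9, 5] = (0 8 7 2 10 5 1)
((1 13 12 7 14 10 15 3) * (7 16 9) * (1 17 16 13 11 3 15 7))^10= (1 16 3)(7 14 10)(9 17 11)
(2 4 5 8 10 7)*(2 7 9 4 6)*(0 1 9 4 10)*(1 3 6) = (0 3 6 2 1 9 10 4 5 8) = [3, 9, 1, 6, 5, 8, 2, 7, 0, 10, 4]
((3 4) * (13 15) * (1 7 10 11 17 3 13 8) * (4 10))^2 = (1 4 15)(3 11)(7 13 8)(10 17)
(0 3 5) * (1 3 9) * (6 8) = [9, 3, 2, 5, 4, 0, 8, 7, 6, 1] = (0 9 1 3 5)(6 8)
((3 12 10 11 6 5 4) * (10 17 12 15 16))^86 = (17)(3 5 11 16)(4 6 10 15)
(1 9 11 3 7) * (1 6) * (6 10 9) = (1 6)(3 7 10 9 11) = [0, 6, 2, 7, 4, 5, 1, 10, 8, 11, 9, 3]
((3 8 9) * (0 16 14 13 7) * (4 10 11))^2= ((0 16 14 13 7)(3 8 9)(4 10 11))^2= (0 14 7 16 13)(3 9 8)(4 11 10)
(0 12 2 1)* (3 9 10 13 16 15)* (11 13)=(0 12 2 1)(3 9 10 11 13 16 15)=[12, 0, 1, 9, 4, 5, 6, 7, 8, 10, 11, 13, 2, 16, 14, 3, 15]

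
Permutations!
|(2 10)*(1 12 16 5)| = |(1 12 16 5)(2 10)| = 4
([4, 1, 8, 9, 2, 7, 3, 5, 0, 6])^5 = (0 4 2 8)(3 6 9)(5 7)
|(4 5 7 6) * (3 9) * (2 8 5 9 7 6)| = 8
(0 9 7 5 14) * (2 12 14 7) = (0 9 2 12 14)(5 7) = [9, 1, 12, 3, 4, 7, 6, 5, 8, 2, 10, 11, 14, 13, 0]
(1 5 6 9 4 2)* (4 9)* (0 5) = [5, 0, 1, 3, 2, 6, 4, 7, 8, 9] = (9)(0 5 6 4 2 1)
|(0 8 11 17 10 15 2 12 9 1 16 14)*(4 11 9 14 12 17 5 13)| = |(0 8 9 1 16 12 14)(2 17 10 15)(4 11 5 13)| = 28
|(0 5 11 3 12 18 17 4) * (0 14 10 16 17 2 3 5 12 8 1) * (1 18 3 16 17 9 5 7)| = |(0 12 3 8 18 2 16 9 5 11 7 1)(4 14 10 17)| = 12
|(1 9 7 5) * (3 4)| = |(1 9 7 5)(3 4)| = 4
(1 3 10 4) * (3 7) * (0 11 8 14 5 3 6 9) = [11, 7, 2, 10, 1, 3, 9, 6, 14, 0, 4, 8, 12, 13, 5] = (0 11 8 14 5 3 10 4 1 7 6 9)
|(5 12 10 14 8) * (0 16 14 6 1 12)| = 20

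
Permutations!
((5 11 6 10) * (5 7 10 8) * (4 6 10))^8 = ((4 6 8 5 11 10 7))^8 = (4 6 8 5 11 10 7)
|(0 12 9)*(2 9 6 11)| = 6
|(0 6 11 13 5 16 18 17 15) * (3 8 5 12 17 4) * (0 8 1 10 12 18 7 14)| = |(0 6 11 13 18 4 3 1 10 12 17 15 8 5 16 7 14)| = 17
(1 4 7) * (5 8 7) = (1 4 5 8 7) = [0, 4, 2, 3, 5, 8, 6, 1, 7]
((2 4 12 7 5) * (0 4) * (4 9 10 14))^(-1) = (0 2 5 7 12 4 14 10 9)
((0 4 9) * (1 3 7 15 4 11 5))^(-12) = (0 15 1)(3 11 4)(5 9 7)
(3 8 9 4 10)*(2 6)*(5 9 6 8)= [0, 1, 8, 5, 10, 9, 2, 7, 6, 4, 3]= (2 8 6)(3 5 9 4 10)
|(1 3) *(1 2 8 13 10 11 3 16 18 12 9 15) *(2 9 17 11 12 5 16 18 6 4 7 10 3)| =17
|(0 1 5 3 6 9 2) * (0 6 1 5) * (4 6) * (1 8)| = |(0 5 3 8 1)(2 4 6 9)| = 20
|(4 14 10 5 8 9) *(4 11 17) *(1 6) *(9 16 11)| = |(1 6)(4 14 10 5 8 16 11 17)| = 8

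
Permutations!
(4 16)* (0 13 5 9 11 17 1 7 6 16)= (0 13 5 9 11 17 1 7 6 16 4)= [13, 7, 2, 3, 0, 9, 16, 6, 8, 11, 10, 17, 12, 5, 14, 15, 4, 1]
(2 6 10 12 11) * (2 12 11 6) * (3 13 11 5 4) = [0, 1, 2, 13, 3, 4, 10, 7, 8, 9, 5, 12, 6, 11] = (3 13 11 12 6 10 5 4)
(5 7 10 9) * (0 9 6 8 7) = [9, 1, 2, 3, 4, 0, 8, 10, 7, 5, 6] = (0 9 5)(6 8 7 10)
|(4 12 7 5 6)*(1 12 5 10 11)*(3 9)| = 30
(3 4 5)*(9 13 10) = (3 4 5)(9 13 10) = [0, 1, 2, 4, 5, 3, 6, 7, 8, 13, 9, 11, 12, 10]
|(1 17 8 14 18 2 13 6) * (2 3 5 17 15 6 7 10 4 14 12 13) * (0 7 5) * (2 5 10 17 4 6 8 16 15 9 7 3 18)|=44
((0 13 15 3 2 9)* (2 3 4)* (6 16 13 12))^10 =((0 12 6 16 13 15 4 2 9))^10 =(0 12 6 16 13 15 4 2 9)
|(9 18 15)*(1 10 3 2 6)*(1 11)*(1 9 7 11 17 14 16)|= 40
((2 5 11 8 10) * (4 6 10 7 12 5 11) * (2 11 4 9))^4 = (2 11 5 6 7)(4 8 9 10 12)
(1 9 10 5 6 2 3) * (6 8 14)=(1 9 10 5 8 14 6 2 3)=[0, 9, 3, 1, 4, 8, 2, 7, 14, 10, 5, 11, 12, 13, 6]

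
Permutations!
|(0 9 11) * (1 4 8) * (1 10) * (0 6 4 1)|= |(0 9 11 6 4 8 10)|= 7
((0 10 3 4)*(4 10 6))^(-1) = (0 4 6)(3 10)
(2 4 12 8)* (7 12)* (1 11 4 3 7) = [0, 11, 3, 7, 1, 5, 6, 12, 2, 9, 10, 4, 8] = (1 11 4)(2 3 7 12 8)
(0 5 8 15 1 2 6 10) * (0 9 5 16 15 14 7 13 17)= (0 16 15 1 2 6 10 9 5 8 14 7 13 17)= [16, 2, 6, 3, 4, 8, 10, 13, 14, 5, 9, 11, 12, 17, 7, 1, 15, 0]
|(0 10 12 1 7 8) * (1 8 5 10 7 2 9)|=|(0 7 5 10 12 8)(1 2 9)|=6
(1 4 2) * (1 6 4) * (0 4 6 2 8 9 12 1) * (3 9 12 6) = (0 4 8 12 1)(3 9 6) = [4, 0, 2, 9, 8, 5, 3, 7, 12, 6, 10, 11, 1]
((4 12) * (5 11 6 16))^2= ((4 12)(5 11 6 16))^2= (5 6)(11 16)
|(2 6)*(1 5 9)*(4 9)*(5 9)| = |(1 9)(2 6)(4 5)| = 2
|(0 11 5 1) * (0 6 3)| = |(0 11 5 1 6 3)| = 6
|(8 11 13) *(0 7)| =6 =|(0 7)(8 11 13)|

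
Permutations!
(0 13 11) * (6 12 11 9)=[13, 1, 2, 3, 4, 5, 12, 7, 8, 6, 10, 0, 11, 9]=(0 13 9 6 12 11)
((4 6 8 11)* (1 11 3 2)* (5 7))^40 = (1 3 6 11 2 8 4)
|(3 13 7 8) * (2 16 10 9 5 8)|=9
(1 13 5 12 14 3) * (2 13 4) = (1 4 2 13 5 12 14 3) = [0, 4, 13, 1, 2, 12, 6, 7, 8, 9, 10, 11, 14, 5, 3]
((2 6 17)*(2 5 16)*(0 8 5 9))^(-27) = (0 6 5 9 2 8 17 16)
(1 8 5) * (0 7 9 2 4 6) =[7, 8, 4, 3, 6, 1, 0, 9, 5, 2] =(0 7 9 2 4 6)(1 8 5)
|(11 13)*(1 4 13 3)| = |(1 4 13 11 3)| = 5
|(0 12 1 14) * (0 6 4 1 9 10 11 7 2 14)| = 11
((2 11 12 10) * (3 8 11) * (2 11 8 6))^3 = ((2 3 6)(10 11 12))^3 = (12)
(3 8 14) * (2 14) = [0, 1, 14, 8, 4, 5, 6, 7, 2, 9, 10, 11, 12, 13, 3] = (2 14 3 8)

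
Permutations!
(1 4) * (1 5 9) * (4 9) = (1 9)(4 5) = [0, 9, 2, 3, 5, 4, 6, 7, 8, 1]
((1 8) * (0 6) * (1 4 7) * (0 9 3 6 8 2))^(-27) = (9)(0 7)(1 8)(2 4)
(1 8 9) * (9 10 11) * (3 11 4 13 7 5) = (1 8 10 4 13 7 5 3 11 9) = [0, 8, 2, 11, 13, 3, 6, 5, 10, 1, 4, 9, 12, 7]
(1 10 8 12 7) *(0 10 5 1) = (0 10 8 12 7)(1 5) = [10, 5, 2, 3, 4, 1, 6, 0, 12, 9, 8, 11, 7]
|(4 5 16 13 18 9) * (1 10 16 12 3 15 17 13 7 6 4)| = 14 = |(1 10 16 7 6 4 5 12 3 15 17 13 18 9)|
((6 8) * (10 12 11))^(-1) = (6 8)(10 11 12)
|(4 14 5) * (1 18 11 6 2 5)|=8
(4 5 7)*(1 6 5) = (1 6 5 7 4) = [0, 6, 2, 3, 1, 7, 5, 4]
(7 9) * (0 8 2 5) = (0 8 2 5)(7 9) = [8, 1, 5, 3, 4, 0, 6, 9, 2, 7]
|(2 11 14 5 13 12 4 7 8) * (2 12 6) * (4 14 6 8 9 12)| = 24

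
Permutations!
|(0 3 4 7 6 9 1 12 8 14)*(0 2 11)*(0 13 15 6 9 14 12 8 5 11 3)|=14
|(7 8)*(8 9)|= 3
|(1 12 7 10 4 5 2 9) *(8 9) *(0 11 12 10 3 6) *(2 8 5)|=|(0 11 12 7 3 6)(1 10 4 2 5 8 9)|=42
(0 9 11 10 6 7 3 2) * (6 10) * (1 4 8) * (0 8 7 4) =[9, 0, 8, 2, 7, 5, 4, 3, 1, 11, 10, 6] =(0 9 11 6 4 7 3 2 8 1)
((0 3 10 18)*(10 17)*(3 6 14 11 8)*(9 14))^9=((0 6 9 14 11 8 3 17 10 18))^9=(0 18 10 17 3 8 11 14 9 6)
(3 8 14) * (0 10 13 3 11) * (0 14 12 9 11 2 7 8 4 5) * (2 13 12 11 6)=(0 10 12 9 6 2 7 8 11 14 13 3 4 5)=[10, 1, 7, 4, 5, 0, 2, 8, 11, 6, 12, 14, 9, 3, 13]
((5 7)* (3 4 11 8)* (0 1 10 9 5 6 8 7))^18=(11)(0 9 1 5 10)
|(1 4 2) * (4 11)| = |(1 11 4 2)| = 4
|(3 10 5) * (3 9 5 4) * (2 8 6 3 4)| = 10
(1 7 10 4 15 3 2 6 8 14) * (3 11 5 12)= (1 7 10 4 15 11 5 12 3 2 6 8 14)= [0, 7, 6, 2, 15, 12, 8, 10, 14, 9, 4, 5, 3, 13, 1, 11]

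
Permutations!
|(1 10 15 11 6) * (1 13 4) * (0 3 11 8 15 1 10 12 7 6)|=42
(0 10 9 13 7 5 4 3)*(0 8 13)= (0 10 9)(3 8 13 7 5 4)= [10, 1, 2, 8, 3, 4, 6, 5, 13, 0, 9, 11, 12, 7]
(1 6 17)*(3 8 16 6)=(1 3 8 16 6 17)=[0, 3, 2, 8, 4, 5, 17, 7, 16, 9, 10, 11, 12, 13, 14, 15, 6, 1]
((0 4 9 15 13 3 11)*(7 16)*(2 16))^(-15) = (16)(0 11 3 13 15 9 4)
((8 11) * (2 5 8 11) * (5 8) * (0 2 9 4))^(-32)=((11)(0 2 8 9 4))^(-32)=(11)(0 9 2 4 8)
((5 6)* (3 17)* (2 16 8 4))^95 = (2 4 8 16)(3 17)(5 6)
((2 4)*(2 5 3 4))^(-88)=(3 5 4)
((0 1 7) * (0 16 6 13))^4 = (0 6 7)(1 13 16)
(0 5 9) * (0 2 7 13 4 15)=[5, 1, 7, 3, 15, 9, 6, 13, 8, 2, 10, 11, 12, 4, 14, 0]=(0 5 9 2 7 13 4 15)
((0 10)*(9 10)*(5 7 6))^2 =((0 9 10)(5 7 6))^2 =(0 10 9)(5 6 7)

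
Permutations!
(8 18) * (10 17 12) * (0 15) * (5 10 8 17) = [15, 1, 2, 3, 4, 10, 6, 7, 18, 9, 5, 11, 8, 13, 14, 0, 16, 12, 17] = (0 15)(5 10)(8 18 17 12)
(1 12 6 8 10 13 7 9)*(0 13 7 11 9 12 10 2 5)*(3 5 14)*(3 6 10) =[13, 3, 14, 5, 4, 0, 8, 12, 2, 1, 7, 9, 10, 11, 6] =(0 13 11 9 1 3 5)(2 14 6 8)(7 12 10)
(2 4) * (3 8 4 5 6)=(2 5 6 3 8 4)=[0, 1, 5, 8, 2, 6, 3, 7, 4]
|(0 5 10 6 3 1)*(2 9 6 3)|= 15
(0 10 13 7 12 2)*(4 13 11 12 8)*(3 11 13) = (0 10 13 7 8 4 3 11 12 2) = [10, 1, 0, 11, 3, 5, 6, 8, 4, 9, 13, 12, 2, 7]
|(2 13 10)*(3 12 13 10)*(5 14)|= 6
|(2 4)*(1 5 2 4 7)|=4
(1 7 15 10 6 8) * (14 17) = [0, 7, 2, 3, 4, 5, 8, 15, 1, 9, 6, 11, 12, 13, 17, 10, 16, 14] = (1 7 15 10 6 8)(14 17)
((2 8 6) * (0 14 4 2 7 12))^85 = (0 6 4 12 8 14 7 2)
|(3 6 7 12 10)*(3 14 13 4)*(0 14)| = |(0 14 13 4 3 6 7 12 10)| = 9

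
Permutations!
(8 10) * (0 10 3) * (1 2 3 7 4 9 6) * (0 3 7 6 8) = (0 10)(1 2 7 4 9 8 6) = [10, 2, 7, 3, 9, 5, 1, 4, 6, 8, 0]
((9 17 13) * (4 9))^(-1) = (4 13 17 9)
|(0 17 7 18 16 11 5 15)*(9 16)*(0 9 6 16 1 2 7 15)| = 12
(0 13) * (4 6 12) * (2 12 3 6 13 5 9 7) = [5, 1, 12, 6, 13, 9, 3, 2, 8, 7, 10, 11, 4, 0] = (0 5 9 7 2 12 4 13)(3 6)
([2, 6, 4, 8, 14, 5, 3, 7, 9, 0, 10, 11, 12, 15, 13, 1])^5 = (0 15 9 13 8 14 3 4 6 2 1)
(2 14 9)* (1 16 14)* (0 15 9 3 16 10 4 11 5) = (0 15 9 2 1 10 4 11 5)(3 16 14) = [15, 10, 1, 16, 11, 0, 6, 7, 8, 2, 4, 5, 12, 13, 3, 9, 14]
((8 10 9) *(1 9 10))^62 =(10)(1 8 9)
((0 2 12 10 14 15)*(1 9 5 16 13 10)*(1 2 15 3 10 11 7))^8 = ((0 15)(1 9 5 16 13 11 7)(2 12)(3 10 14))^8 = (1 9 5 16 13 11 7)(3 14 10)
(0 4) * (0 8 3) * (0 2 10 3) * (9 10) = (0 4 8)(2 9 10 3) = [4, 1, 9, 2, 8, 5, 6, 7, 0, 10, 3]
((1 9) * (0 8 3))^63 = ((0 8 3)(1 9))^63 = (1 9)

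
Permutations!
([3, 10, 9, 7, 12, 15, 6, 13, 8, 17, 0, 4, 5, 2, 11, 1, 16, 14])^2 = [7, 0, 17, 13, 5, 1, 6, 2, 8, 14, 3, 12, 15, 9, 4, 10, 16, 11]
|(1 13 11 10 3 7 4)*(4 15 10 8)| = |(1 13 11 8 4)(3 7 15 10)| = 20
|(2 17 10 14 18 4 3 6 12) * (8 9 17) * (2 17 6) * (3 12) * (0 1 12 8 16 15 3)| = |(0 1 12 17 10 14 18 4 8 9 6)(2 16 15 3)| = 44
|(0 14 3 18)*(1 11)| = 4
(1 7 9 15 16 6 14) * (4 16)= (1 7 9 15 4 16 6 14)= [0, 7, 2, 3, 16, 5, 14, 9, 8, 15, 10, 11, 12, 13, 1, 4, 6]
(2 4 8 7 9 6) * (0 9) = [9, 1, 4, 3, 8, 5, 2, 0, 7, 6] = (0 9 6 2 4 8 7)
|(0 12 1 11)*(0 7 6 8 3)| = |(0 12 1 11 7 6 8 3)| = 8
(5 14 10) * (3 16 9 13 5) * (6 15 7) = (3 16 9 13 5 14 10)(6 15 7) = [0, 1, 2, 16, 4, 14, 15, 6, 8, 13, 3, 11, 12, 5, 10, 7, 9]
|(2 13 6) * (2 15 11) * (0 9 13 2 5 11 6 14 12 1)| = |(0 9 13 14 12 1)(5 11)(6 15)| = 6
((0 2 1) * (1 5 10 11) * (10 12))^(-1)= ((0 2 5 12 10 11 1))^(-1)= (0 1 11 10 12 5 2)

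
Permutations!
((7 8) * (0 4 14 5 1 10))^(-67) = (0 10 1 5 14 4)(7 8)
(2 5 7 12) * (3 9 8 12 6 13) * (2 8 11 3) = [0, 1, 5, 9, 4, 7, 13, 6, 12, 11, 10, 3, 8, 2] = (2 5 7 6 13)(3 9 11)(8 12)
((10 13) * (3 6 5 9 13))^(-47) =(3 6 5 9 13 10)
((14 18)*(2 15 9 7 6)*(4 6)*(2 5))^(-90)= (18)(2 15 9 7 4 6 5)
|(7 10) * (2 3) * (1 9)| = 2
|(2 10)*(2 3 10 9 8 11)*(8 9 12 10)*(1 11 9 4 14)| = |(1 11 2 12 10 3 8 9 4 14)| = 10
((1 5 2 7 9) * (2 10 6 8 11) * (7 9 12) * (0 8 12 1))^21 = ((0 8 11 2 9)(1 5 10 6 12 7))^21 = (0 8 11 2 9)(1 6)(5 12)(7 10)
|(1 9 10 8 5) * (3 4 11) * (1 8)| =|(1 9 10)(3 4 11)(5 8)| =6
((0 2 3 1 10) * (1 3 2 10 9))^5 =((0 10)(1 9))^5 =(0 10)(1 9)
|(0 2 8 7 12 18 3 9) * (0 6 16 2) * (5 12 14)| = 11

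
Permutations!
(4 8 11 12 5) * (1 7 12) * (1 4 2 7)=(2 7 12 5)(4 8 11)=[0, 1, 7, 3, 8, 2, 6, 12, 11, 9, 10, 4, 5]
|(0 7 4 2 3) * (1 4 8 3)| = |(0 7 8 3)(1 4 2)| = 12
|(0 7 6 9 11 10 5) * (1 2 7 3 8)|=11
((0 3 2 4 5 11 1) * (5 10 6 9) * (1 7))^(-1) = ((0 3 2 4 10 6 9 5 11 7 1))^(-1) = (0 1 7 11 5 9 6 10 4 2 3)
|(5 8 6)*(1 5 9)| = 5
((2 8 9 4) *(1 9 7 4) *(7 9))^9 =(1 2)(4 9)(7 8)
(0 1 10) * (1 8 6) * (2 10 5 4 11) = (0 8 6 1 5 4 11 2 10) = [8, 5, 10, 3, 11, 4, 1, 7, 6, 9, 0, 2]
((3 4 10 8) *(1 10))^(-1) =((1 10 8 3 4))^(-1) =(1 4 3 8 10)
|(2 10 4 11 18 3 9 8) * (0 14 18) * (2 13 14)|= |(0 2 10 4 11)(3 9 8 13 14 18)|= 30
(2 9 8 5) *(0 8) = (0 8 5 2 9) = [8, 1, 9, 3, 4, 2, 6, 7, 5, 0]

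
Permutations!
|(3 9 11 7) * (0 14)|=|(0 14)(3 9 11 7)|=4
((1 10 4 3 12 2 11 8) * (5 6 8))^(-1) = ((1 10 4 3 12 2 11 5 6 8))^(-1) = (1 8 6 5 11 2 12 3 4 10)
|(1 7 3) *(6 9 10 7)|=6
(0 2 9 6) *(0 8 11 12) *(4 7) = (0 2 9 6 8 11 12)(4 7) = [2, 1, 9, 3, 7, 5, 8, 4, 11, 6, 10, 12, 0]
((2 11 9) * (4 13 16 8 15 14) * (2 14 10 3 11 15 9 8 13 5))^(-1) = ((2 15 10 3 11 8 9 14 4 5)(13 16))^(-1) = (2 5 4 14 9 8 11 3 10 15)(13 16)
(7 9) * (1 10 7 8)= [0, 10, 2, 3, 4, 5, 6, 9, 1, 8, 7]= (1 10 7 9 8)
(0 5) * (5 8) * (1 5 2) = (0 8 2 1 5) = [8, 5, 1, 3, 4, 0, 6, 7, 2]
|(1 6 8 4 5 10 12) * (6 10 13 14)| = 6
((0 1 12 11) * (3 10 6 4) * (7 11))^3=((0 1 12 7 11)(3 10 6 4))^3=(0 7 1 11 12)(3 4 6 10)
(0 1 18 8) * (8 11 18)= (0 1 8)(11 18)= [1, 8, 2, 3, 4, 5, 6, 7, 0, 9, 10, 18, 12, 13, 14, 15, 16, 17, 11]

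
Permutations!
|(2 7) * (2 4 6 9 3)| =6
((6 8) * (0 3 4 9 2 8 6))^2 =((0 3 4 9 2 8))^2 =(0 4 2)(3 9 8)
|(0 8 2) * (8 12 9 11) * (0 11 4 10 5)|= |(0 12 9 4 10 5)(2 11 8)|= 6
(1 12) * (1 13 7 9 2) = [0, 12, 1, 3, 4, 5, 6, 9, 8, 2, 10, 11, 13, 7] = (1 12 13 7 9 2)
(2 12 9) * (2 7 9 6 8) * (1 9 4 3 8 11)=(1 9 7 4 3 8 2 12 6 11)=[0, 9, 12, 8, 3, 5, 11, 4, 2, 7, 10, 1, 6]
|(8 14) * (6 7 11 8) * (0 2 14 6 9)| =4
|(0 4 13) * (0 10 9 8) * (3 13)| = 7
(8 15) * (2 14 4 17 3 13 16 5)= (2 14 4 17 3 13 16 5)(8 15)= [0, 1, 14, 13, 17, 2, 6, 7, 15, 9, 10, 11, 12, 16, 4, 8, 5, 3]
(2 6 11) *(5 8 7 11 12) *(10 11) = [0, 1, 6, 3, 4, 8, 12, 10, 7, 9, 11, 2, 5] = (2 6 12 5 8 7 10 11)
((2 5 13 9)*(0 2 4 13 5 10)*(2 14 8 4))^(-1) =(0 10 2 9 13 4 8 14)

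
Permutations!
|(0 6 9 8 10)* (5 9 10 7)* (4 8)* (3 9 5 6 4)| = |(0 4 8 7 6 10)(3 9)| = 6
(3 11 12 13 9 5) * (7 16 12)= (3 11 7 16 12 13 9 5)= [0, 1, 2, 11, 4, 3, 6, 16, 8, 5, 10, 7, 13, 9, 14, 15, 12]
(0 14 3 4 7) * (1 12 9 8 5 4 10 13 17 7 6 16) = (0 14 3 10 13 17 7)(1 12 9 8 5 4 6 16) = [14, 12, 2, 10, 6, 4, 16, 0, 5, 8, 13, 11, 9, 17, 3, 15, 1, 7]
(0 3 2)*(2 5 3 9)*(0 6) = (0 9 2 6)(3 5) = [9, 1, 6, 5, 4, 3, 0, 7, 8, 2]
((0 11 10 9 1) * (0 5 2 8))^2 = (0 10 1 2)(5 8 11 9)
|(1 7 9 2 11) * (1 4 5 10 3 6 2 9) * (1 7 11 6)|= |(1 11 4 5 10 3)(2 6)|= 6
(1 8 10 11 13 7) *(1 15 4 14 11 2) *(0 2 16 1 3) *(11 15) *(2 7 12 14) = (0 7 11 13 12 14 15 4 2 3)(1 8 10 16) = [7, 8, 3, 0, 2, 5, 6, 11, 10, 9, 16, 13, 14, 12, 15, 4, 1]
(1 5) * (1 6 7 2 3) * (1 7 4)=(1 5 6 4)(2 3 7)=[0, 5, 3, 7, 1, 6, 4, 2]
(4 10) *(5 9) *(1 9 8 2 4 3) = (1 9 5 8 2 4 10 3) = [0, 9, 4, 1, 10, 8, 6, 7, 2, 5, 3]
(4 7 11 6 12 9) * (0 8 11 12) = (0 8 11 6)(4 7 12 9) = [8, 1, 2, 3, 7, 5, 0, 12, 11, 4, 10, 6, 9]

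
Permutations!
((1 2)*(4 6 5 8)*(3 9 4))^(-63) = ((1 2)(3 9 4 6 5 8))^(-63) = (1 2)(3 6)(4 8)(5 9)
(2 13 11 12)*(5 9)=(2 13 11 12)(5 9)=[0, 1, 13, 3, 4, 9, 6, 7, 8, 5, 10, 12, 2, 11]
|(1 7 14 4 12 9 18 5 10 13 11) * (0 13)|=12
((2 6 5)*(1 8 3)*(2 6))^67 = ((1 8 3)(5 6))^67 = (1 8 3)(5 6)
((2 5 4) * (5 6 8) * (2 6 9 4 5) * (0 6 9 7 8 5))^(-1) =((0 6 5)(2 7 8)(4 9))^(-1) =(0 5 6)(2 8 7)(4 9)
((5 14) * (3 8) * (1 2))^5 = ((1 2)(3 8)(5 14))^5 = (1 2)(3 8)(5 14)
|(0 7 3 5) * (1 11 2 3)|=7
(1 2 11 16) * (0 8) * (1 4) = (0 8)(1 2 11 16 4) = [8, 2, 11, 3, 1, 5, 6, 7, 0, 9, 10, 16, 12, 13, 14, 15, 4]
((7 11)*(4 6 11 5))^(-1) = (4 5 7 11 6)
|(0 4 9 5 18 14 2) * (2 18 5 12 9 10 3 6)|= 6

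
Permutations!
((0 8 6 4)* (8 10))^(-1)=(0 4 6 8 10)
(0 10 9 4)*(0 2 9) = [10, 1, 9, 3, 2, 5, 6, 7, 8, 4, 0] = (0 10)(2 9 4)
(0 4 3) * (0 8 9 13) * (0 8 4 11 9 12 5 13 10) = (0 11 9 10)(3 4)(5 13 8 12) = [11, 1, 2, 4, 3, 13, 6, 7, 12, 10, 0, 9, 5, 8]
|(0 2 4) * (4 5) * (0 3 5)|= 6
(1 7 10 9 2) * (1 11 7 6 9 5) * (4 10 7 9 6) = (1 4 10 5)(2 11 9) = [0, 4, 11, 3, 10, 1, 6, 7, 8, 2, 5, 9]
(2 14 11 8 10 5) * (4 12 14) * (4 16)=[0, 1, 16, 3, 12, 2, 6, 7, 10, 9, 5, 8, 14, 13, 11, 15, 4]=(2 16 4 12 14 11 8 10 5)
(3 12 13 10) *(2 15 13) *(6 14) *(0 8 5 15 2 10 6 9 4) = [8, 1, 2, 12, 0, 15, 14, 7, 5, 4, 3, 11, 10, 6, 9, 13] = (0 8 5 15 13 6 14 9 4)(3 12 10)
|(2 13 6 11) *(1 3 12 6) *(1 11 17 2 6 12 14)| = |(1 3 14)(2 13 11 6 17)| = 15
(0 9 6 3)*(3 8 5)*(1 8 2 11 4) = [9, 8, 11, 0, 1, 3, 2, 7, 5, 6, 10, 4] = (0 9 6 2 11 4 1 8 5 3)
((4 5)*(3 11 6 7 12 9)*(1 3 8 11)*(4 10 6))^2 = ((1 3)(4 5 10 6 7 12 9 8 11))^2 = (4 10 7 9 11 5 6 12 8)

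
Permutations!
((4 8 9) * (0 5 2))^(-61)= ((0 5 2)(4 8 9))^(-61)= (0 2 5)(4 9 8)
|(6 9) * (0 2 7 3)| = |(0 2 7 3)(6 9)| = 4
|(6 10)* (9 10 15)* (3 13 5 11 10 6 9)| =8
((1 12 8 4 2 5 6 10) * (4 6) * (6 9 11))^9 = ((1 12 8 9 11 6 10)(2 5 4))^9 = (1 8 11 10 12 9 6)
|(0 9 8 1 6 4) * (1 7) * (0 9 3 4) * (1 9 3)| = |(0 1 6)(3 4)(7 9 8)| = 6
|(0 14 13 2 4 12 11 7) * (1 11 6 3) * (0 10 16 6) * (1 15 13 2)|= 45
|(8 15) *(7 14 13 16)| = 4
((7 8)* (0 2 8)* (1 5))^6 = ((0 2 8 7)(1 5))^6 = (0 8)(2 7)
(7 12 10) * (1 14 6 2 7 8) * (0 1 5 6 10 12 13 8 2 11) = (0 1 14 10 2 7 13 8 5 6 11) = [1, 14, 7, 3, 4, 6, 11, 13, 5, 9, 2, 0, 12, 8, 10]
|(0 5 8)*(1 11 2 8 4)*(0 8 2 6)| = |(0 5 4 1 11 6)| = 6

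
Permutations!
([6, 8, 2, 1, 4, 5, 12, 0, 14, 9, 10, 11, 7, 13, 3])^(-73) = [7, 3, 2, 14, 4, 5, 0, 12, 1, 9, 10, 11, 6, 13, 8]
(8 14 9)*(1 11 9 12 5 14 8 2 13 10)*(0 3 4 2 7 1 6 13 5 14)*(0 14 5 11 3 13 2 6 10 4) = (0 13 4 6 2 11 9 7 1 3)(5 14 12) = [13, 3, 11, 0, 6, 14, 2, 1, 8, 7, 10, 9, 5, 4, 12]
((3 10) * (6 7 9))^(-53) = ((3 10)(6 7 9))^(-53) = (3 10)(6 7 9)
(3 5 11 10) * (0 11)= [11, 1, 2, 5, 4, 0, 6, 7, 8, 9, 3, 10]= (0 11 10 3 5)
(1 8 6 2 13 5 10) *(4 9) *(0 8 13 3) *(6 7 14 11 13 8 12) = (0 12 6 2 3)(1 8 7 14 11 13 5 10)(4 9) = [12, 8, 3, 0, 9, 10, 2, 14, 7, 4, 1, 13, 6, 5, 11]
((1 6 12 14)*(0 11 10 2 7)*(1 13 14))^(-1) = ((0 11 10 2 7)(1 6 12)(13 14))^(-1) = (0 7 2 10 11)(1 12 6)(13 14)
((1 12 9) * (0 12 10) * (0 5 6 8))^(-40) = (12)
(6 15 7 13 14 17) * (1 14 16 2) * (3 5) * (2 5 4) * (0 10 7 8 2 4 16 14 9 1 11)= (0 10 7 13 14 17 6 15 8 2 11)(1 9)(3 16 5)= [10, 9, 11, 16, 4, 3, 15, 13, 2, 1, 7, 0, 12, 14, 17, 8, 5, 6]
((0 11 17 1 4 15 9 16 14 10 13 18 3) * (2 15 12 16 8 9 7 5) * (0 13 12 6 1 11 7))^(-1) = ((0 7 5 2 15)(1 4 6)(3 13 18)(8 9)(10 12 16 14)(11 17))^(-1) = (0 15 2 5 7)(1 6 4)(3 18 13)(8 9)(10 14 16 12)(11 17)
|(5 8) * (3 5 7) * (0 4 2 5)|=|(0 4 2 5 8 7 3)|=7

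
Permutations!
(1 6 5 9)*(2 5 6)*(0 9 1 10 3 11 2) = (0 9 10 3 11 2 5 1) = [9, 0, 5, 11, 4, 1, 6, 7, 8, 10, 3, 2]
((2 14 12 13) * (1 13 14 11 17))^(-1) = (1 17 11 2 13)(12 14) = ((1 13 2 11 17)(12 14))^(-1)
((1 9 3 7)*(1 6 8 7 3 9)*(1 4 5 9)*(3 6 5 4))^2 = ((1 3 6 8 7 5 9))^2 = (1 6 7 9 3 8 5)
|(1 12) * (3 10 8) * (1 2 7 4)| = |(1 12 2 7 4)(3 10 8)| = 15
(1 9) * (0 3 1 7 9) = (0 3 1)(7 9) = [3, 0, 2, 1, 4, 5, 6, 9, 8, 7]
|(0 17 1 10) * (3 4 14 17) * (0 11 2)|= |(0 3 4 14 17 1 10 11 2)|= 9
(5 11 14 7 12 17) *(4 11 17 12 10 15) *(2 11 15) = (2 11 14 7 10)(4 15)(5 17) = [0, 1, 11, 3, 15, 17, 6, 10, 8, 9, 2, 14, 12, 13, 7, 4, 16, 5]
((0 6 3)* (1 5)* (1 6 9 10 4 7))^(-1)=((0 9 10 4 7 1 5 6 3))^(-1)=(0 3 6 5 1 7 4 10 9)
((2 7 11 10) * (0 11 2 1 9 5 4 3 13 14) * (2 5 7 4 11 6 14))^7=((0 6 14)(1 9 7 5 11 10)(2 4 3 13))^7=(0 6 14)(1 9 7 5 11 10)(2 13 3 4)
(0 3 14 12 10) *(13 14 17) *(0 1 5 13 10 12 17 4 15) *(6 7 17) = (0 3 4 15)(1 5 13 14 6 7 17 10) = [3, 5, 2, 4, 15, 13, 7, 17, 8, 9, 1, 11, 12, 14, 6, 0, 16, 10]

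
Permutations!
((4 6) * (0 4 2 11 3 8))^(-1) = ((0 4 6 2 11 3 8))^(-1) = (0 8 3 11 2 6 4)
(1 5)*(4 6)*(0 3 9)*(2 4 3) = (0 2 4 6 3 9)(1 5) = [2, 5, 4, 9, 6, 1, 3, 7, 8, 0]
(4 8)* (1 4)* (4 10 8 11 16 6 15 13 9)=(1 10 8)(4 11 16 6 15 13 9)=[0, 10, 2, 3, 11, 5, 15, 7, 1, 4, 8, 16, 12, 9, 14, 13, 6]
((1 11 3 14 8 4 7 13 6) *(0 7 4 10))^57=(0 14 1 7 8 11 13 10 3 6)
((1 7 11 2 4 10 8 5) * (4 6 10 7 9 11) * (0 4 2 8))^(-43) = (0 10 6 2 7 4)(1 11 5 9 8)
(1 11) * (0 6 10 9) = (0 6 10 9)(1 11) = [6, 11, 2, 3, 4, 5, 10, 7, 8, 0, 9, 1]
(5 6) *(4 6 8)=(4 6 5 8)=[0, 1, 2, 3, 6, 8, 5, 7, 4]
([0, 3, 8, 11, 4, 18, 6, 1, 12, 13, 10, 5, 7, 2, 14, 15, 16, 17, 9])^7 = [0, 2, 5, 8, 4, 7, 6, 13, 18, 3, 10, 12, 9, 11, 14, 15, 16, 17, 1]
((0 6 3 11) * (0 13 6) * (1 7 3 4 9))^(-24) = ((1 7 3 11 13 6 4 9))^(-24) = (13)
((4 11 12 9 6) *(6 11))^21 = ((4 6)(9 11 12))^21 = (12)(4 6)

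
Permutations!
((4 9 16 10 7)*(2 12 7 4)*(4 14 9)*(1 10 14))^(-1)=(1 10)(2 7 12)(9 14 16)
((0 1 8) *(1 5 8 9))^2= ((0 5 8)(1 9))^2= (9)(0 8 5)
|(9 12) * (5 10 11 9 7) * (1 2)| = 6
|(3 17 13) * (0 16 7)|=|(0 16 7)(3 17 13)|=3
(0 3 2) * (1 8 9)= [3, 8, 0, 2, 4, 5, 6, 7, 9, 1]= (0 3 2)(1 8 9)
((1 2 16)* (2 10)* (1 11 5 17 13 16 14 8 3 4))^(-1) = ((1 10 2 14 8 3 4)(5 17 13 16 11))^(-1) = (1 4 3 8 14 2 10)(5 11 16 13 17)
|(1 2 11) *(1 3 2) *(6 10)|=6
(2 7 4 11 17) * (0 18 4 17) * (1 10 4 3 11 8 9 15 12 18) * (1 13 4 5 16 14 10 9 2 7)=[13, 9, 1, 11, 8, 16, 6, 17, 2, 15, 5, 0, 18, 4, 10, 12, 14, 7, 3]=(0 13 4 8 2 1 9 15 12 18 3 11)(5 16 14 10)(7 17)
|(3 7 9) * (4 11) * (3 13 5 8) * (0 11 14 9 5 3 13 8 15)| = 11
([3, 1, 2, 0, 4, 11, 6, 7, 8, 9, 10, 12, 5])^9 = [3, 1, 2, 0, 4, 5, 6, 7, 8, 9, 10, 11, 12]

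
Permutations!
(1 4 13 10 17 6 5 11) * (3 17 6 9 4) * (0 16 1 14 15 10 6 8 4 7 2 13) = (0 16 1 3 17 9 7 2 13 6 5 11 14 15 10 8 4) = [16, 3, 13, 17, 0, 11, 5, 2, 4, 7, 8, 14, 12, 6, 15, 10, 1, 9]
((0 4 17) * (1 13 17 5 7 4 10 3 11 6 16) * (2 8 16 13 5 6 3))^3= ((0 10 2 8 16 1 5 7 4 6 13 17)(3 11))^3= (0 8 5 6)(1 4 17 2)(3 11)(7 13 10 16)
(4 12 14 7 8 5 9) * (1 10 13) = (1 10 13)(4 12 14 7 8 5 9) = [0, 10, 2, 3, 12, 9, 6, 8, 5, 4, 13, 11, 14, 1, 7]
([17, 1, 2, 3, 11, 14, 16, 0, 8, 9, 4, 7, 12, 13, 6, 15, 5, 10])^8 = [10, 1, 2, 3, 7, 5, 6, 17, 8, 9, 11, 0, 12, 13, 14, 15, 16, 4]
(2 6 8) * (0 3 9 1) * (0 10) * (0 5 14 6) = [3, 10, 0, 9, 4, 14, 8, 7, 2, 1, 5, 11, 12, 13, 6] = (0 3 9 1 10 5 14 6 8 2)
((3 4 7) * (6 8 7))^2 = (3 6 7 4 8)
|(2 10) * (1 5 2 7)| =5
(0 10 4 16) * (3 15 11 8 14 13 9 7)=[10, 1, 2, 15, 16, 5, 6, 3, 14, 7, 4, 8, 12, 9, 13, 11, 0]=(0 10 4 16)(3 15 11 8 14 13 9 7)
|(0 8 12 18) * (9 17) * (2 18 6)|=|(0 8 12 6 2 18)(9 17)|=6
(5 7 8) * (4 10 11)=(4 10 11)(5 7 8)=[0, 1, 2, 3, 10, 7, 6, 8, 5, 9, 11, 4]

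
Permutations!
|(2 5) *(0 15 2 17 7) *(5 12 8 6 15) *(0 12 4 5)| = 9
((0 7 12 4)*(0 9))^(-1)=(0 9 4 12 7)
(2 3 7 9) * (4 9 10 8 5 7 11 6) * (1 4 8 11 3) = (1 4 9 2)(5 7 10 11 6 8) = [0, 4, 1, 3, 9, 7, 8, 10, 5, 2, 11, 6]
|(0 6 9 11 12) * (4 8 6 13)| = 8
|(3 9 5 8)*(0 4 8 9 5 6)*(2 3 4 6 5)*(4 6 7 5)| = 14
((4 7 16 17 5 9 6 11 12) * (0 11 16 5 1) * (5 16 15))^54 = ((0 11 12 4 7 16 17 1)(5 9 6 15))^54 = (0 17 7 12)(1 16 4 11)(5 6)(9 15)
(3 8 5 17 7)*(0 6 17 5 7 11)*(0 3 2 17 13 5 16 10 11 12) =(0 6 13 5 16 10 11 3 8 7 2 17 12) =[6, 1, 17, 8, 4, 16, 13, 2, 7, 9, 11, 3, 0, 5, 14, 15, 10, 12]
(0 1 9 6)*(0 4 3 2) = [1, 9, 0, 2, 3, 5, 4, 7, 8, 6] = (0 1 9 6 4 3 2)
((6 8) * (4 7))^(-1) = (4 7)(6 8)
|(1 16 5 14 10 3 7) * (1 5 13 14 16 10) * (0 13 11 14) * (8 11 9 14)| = |(0 13)(1 10 3 7 5 16 9 14)(8 11)| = 8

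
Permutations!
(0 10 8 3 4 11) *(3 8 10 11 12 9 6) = (0 11)(3 4 12 9 6) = [11, 1, 2, 4, 12, 5, 3, 7, 8, 6, 10, 0, 9]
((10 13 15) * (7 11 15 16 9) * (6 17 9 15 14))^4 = (6 11 9)(7 17 14)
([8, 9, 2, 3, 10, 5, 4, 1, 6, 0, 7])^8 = [0, 1, 2, 3, 4, 5, 6, 7, 8, 9, 10]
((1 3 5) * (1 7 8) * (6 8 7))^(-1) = (1 8 6 5 3)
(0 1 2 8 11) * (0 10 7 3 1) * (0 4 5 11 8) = [4, 2, 0, 1, 5, 11, 6, 3, 8, 9, 7, 10] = (0 4 5 11 10 7 3 1 2)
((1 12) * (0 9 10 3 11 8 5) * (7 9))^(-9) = ((0 7 9 10 3 11 8 5)(1 12))^(-9) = (0 5 8 11 3 10 9 7)(1 12)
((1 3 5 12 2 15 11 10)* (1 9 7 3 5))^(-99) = (1 5 12 2 15 11 10 9 7 3)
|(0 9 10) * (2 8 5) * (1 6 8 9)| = 8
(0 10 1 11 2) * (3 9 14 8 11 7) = [10, 7, 0, 9, 4, 5, 6, 3, 11, 14, 1, 2, 12, 13, 8] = (0 10 1 7 3 9 14 8 11 2)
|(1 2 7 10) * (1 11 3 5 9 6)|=|(1 2 7 10 11 3 5 9 6)|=9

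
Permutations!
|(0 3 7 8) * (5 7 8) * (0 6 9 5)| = 7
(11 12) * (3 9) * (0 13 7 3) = (0 13 7 3 9)(11 12) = [13, 1, 2, 9, 4, 5, 6, 3, 8, 0, 10, 12, 11, 7]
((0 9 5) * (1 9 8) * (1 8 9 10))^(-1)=((0 9 5)(1 10))^(-1)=(0 5 9)(1 10)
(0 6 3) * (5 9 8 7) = [6, 1, 2, 0, 4, 9, 3, 5, 7, 8] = (0 6 3)(5 9 8 7)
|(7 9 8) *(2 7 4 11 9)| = 4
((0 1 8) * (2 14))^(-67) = (0 8 1)(2 14)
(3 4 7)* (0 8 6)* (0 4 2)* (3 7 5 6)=(0 8 3 2)(4 5 6)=[8, 1, 0, 2, 5, 6, 4, 7, 3]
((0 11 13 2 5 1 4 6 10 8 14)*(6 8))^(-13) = ((0 11 13 2 5 1 4 8 14)(6 10))^(-13) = (0 1 11 4 13 8 2 14 5)(6 10)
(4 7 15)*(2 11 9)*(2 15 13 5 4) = (2 11 9 15)(4 7 13 5) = [0, 1, 11, 3, 7, 4, 6, 13, 8, 15, 10, 9, 12, 5, 14, 2]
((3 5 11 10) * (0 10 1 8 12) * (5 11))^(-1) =(0 12 8 1 11 3 10)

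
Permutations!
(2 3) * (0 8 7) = (0 8 7)(2 3) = [8, 1, 3, 2, 4, 5, 6, 0, 7]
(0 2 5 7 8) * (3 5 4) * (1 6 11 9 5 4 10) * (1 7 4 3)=(0 2 10 7 8)(1 6 11 9 5 4)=[2, 6, 10, 3, 1, 4, 11, 8, 0, 5, 7, 9]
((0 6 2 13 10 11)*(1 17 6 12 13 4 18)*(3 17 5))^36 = (0 12 13 10 11)(1 6)(2 5)(3 4)(17 18) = ((0 12 13 10 11)(1 5 3 17 6 2 4 18))^36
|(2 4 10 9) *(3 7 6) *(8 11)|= |(2 4 10 9)(3 7 6)(8 11)|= 12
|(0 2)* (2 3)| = |(0 3 2)| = 3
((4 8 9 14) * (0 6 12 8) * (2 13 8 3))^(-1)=(0 4 14 9 8 13 2 3 12 6)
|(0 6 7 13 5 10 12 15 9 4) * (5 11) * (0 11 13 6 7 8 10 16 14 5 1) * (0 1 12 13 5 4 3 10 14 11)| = |(0 7 6 8 14 4)(3 10 13 5 16 11 12 15 9)| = 18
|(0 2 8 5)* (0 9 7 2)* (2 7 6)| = 5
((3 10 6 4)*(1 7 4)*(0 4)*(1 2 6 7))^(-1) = ((0 4 3 10 7)(2 6))^(-1) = (0 7 10 3 4)(2 6)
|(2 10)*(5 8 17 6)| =|(2 10)(5 8 17 6)| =4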